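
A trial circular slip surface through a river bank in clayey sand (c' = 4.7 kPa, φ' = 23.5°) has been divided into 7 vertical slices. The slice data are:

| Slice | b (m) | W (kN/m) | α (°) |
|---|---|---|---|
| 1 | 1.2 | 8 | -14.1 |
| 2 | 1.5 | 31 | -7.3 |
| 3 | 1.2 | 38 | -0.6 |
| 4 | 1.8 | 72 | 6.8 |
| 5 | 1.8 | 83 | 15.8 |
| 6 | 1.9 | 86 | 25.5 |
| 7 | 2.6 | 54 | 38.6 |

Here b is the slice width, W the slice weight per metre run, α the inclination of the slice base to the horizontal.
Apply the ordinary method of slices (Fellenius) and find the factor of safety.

Ordinary method of slices: FS = Σ[c'·Δl_i + (W_i cosα_i)·tanφ'] / Σ W_i sinα_i, with Δl_i = b_i / cosα_i.
Slice 1: Δl = 1.2/cos(-14.1°) = 1.237 m; N'_1 = 8·cos(-14.1°) = 7.8; c'Δl = 5.82; W sinα = -1.9
Slice 2: Δl = 1.5/cos(-7.3°) = 1.512 m; N'_2 = 31·cos(-7.3°) = 30.7; c'Δl = 7.11; W sinα = -3.9
Slice 3: Δl = 1.2/cos(-0.6°) = 1.200 m; N'_3 = 38·cos(-0.6°) = 38.0; c'Δl = 5.64; W sinα = -0.4
Slice 4: Δl = 1.8/cos6.8° = 1.813 m; N'_4 = 72·cos6.8° = 71.5; c'Δl = 8.52; W sinα = 8.5
Slice 5: Δl = 1.8/cos15.8° = 1.871 m; N'_5 = 83·cos15.8° = 79.9; c'Δl = 8.79; W sinα = 22.6
Slice 6: Δl = 1.9/cos25.5° = 2.105 m; N'_6 = 86·cos25.5° = 77.6; c'Δl = 9.89; W sinα = 37.0
Slice 7: Δl = 2.6/cos38.6° = 3.327 m; N'_7 = 54·cos38.6° = 42.2; c'Δl = 15.64; W sinα = 33.7
Σc'Δl = 61.4 kN/m; ΣN' = 347.7 kN/m; ΣW sinα = 95.6 kN/m
Resisting = 61.4 + 347.7·tan23.5° = 61.4 + 151.2 = 212.6 kN/m
FS = 212.6 / 95.6 = 2.225

FS = 2.22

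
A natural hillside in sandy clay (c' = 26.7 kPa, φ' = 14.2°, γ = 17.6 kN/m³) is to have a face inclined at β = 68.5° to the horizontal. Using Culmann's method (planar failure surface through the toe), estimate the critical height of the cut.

Culmann's analysis gives the critical failure plane at α_cr = (β + φ')/2 = (68.5 + 14.2)/2 = 41.4°, and the critical height
H_c = (4c'/γ) · sinβ cosφ' / [1 − cos(β − φ')]
    = (4·26.7/17.6) · sin68.5°·cos14.2° / [1 − cos(54.3°)]
    = 6.068 · 0.9304·0.9694 / [1 − 0.5835]
    = 6.068 · 0.9020 / 0.4165
    = 13.14 m

H_c = 13.14 m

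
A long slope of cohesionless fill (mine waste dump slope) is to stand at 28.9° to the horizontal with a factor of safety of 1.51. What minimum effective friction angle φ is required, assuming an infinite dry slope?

φ = 39.8°

FS = tanφ/tanβ ⇒ tanφ = FS · tanβ = 1.51 · tan28.9° = 0.8336
φ = arctan(0.8336) = 39.81°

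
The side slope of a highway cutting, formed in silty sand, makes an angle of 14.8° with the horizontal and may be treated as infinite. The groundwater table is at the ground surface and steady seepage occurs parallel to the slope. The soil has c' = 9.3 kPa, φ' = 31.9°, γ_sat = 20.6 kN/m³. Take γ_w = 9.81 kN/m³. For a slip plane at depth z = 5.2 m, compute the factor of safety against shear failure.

With seepage parallel to the slope and the water table at the surface, the effective normal stress on the slip plane uses the buoyant unit weight γ' = γ_sat − γ_w while the driving shear stress uses γ_sat:
FS = [c' + γ' z cos²β tanφ'] / [γ_sat z sinβ cosβ]
γ' = 20.6 − 9.81 = 10.79 kN/m³
Numerator = 9.3 + 10.79·5.2·cos²14.8°·tan31.9° = 9.3 + 10.79·5.2·0.9347·0.6224 = 41.945 kPa
Denominator = 20.6·5.2·sin14.8°·cos14.8° = 20.6·5.2·0.2554·0.9668 = 26.456 kPa
FS = 41.945 / 26.456 = 1.586

FS = 1.59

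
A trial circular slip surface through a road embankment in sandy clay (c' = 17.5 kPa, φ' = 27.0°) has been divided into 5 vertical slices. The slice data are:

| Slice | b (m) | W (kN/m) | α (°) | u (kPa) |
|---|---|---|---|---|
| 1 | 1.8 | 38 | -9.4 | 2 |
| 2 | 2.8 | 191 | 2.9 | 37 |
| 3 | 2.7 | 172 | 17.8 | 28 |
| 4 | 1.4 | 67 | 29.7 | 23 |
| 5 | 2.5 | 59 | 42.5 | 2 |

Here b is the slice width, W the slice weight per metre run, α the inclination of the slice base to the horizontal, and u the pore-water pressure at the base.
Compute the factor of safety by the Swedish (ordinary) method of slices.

FS = 2.73

Ordinary method of slices: FS = Σ[c'·Δl_i + (W_i cosα_i − u_i·Δl_i)·tanφ'] / Σ W_i sinα_i, with Δl_i = b_i / cosα_i.
Slice 1: Δl = 1.8/cos(-9.4°) = 1.824 m; N'_1 = 38·cos(-9.4°) − 2·1.824 = 33.8; c'Δl = 31.93; W sinα = -6.2
Slice 2: Δl = 2.8/cos2.9° = 2.804 m; N'_2 = 191·cos2.9° − 37·2.804 = 87.0; c'Δl = 49.06; W sinα = 9.7
Slice 3: Δl = 2.7/cos17.8° = 2.836 m; N'_3 = 172·cos17.8° − 28·2.836 = 84.4; c'Δl = 49.63; W sinα = 52.6
Slice 4: Δl = 1.4/cos29.7° = 1.612 m; N'_4 = 67·cos29.7° − 23·1.612 = 21.1; c'Δl = 28.21; W sinα = 33.2
Slice 5: Δl = 2.5/cos42.5° = 3.391 m; N'_5 = 59·cos42.5° − 2·3.391 = 36.7; c'Δl = 59.34; W sinα = 39.9
Σc'Δl = 218.2 kN/m; ΣN' = 263.1 kN/m; ΣW sinα = 129.1 kN/m
Resisting = 218.2 + 263.1·tan27.0° = 218.2 + 134.0 = 352.2 kN/m
FS = 352.2 / 129.1 = 2.728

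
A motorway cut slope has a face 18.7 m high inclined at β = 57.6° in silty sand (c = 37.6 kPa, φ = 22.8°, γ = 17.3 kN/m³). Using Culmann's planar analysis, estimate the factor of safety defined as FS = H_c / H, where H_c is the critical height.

FS = 2.02

H_c = (4c/γ) · sinβ cosφ / [1 − cos(β − φ)]
    = (4·37.6/17.3) · sin57.6°·cos22.8° / [1 − cos34.8°]
    = 8.694 · 0.7784 / 0.1789 = 37.83 m
FS = H_c / H = 37.83 / 18.7 = 2.023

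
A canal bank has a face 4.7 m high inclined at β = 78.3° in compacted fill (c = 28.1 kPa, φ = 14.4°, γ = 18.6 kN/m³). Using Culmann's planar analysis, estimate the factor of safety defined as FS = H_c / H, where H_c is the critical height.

FS = 2.18

H_c = (4c/γ) · sinβ cosφ / [1 − cos(β − φ)]
    = (4·28.1/18.6) · sin78.3°·cos14.4° / [1 − cos63.9°]
    = 6.043 · 0.9485 / 0.5601 = 10.23 m
FS = H_c / H = 10.23 / 4.7 = 2.177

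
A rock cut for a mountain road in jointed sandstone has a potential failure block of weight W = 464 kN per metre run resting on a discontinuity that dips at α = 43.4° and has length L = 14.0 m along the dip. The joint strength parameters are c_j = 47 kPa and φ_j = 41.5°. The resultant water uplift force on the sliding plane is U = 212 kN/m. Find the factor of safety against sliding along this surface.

Resolving the block weight along and normal to the plane and applying the Mohr–Coulomb strength on the joint:
N' = W cosα − U = 464·cos43.4° − 212 = 125.1 kN/m
Driving force T = W sinα = 464·sin43.4° = 318.8 kN/m
Resisting force R = c_j·L + N'·tanφ_j = 47·14.0 + 125.1·tan41.5° = 658.0 + 110.7 = 768.7 kN/m
FS = R / T = 768.7 / 318.8 = 2.411

FS = 2.41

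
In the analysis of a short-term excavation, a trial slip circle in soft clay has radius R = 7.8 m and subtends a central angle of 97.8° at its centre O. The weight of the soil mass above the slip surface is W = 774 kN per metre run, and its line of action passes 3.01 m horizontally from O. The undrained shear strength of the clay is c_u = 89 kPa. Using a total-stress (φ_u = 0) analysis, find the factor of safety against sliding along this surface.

Taking moments about the centre O, the resisting moment is provided by the undrained shear strength acting along the arc:
Arc length L_a = R·θ = 7.8·(97.8°·π/180) = 7.8·1.7069 = 13.31 m
M_R = c_u·L_a·R = 89·13.31·7.8 = 9242.6 kN·m/m
M_D = W·d = 774·3.01 = 2329.7 kN·m/m
FS = M_R / M_D = 9242.6 / 2329.7 = 3.967

FS = 3.97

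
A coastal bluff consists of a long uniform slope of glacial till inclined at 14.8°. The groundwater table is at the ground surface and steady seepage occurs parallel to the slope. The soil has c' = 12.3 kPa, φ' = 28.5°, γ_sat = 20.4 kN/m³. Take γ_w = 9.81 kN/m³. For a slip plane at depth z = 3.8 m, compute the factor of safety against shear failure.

FS = 1.71

With seepage parallel to the slope and the water table at the surface, the effective normal stress on the slip plane uses the buoyant unit weight γ' = γ_sat − γ_w while the driving shear stress uses γ_sat:
FS = [c' + γ' z cos²β tanφ'] / [γ_sat z sinβ cosβ]
γ' = 20.4 − 9.81 = 10.59 kN/m³
Numerator = 12.3 + 10.59·3.8·cos²14.8°·tan28.5° = 12.3 + 10.59·3.8·0.9347·0.5430 = 32.724 kPa
Denominator = 20.4·3.8·sin14.8°·cos14.8° = 20.4·3.8·0.2554·0.9668 = 19.145 kPa
FS = 32.724 / 19.145 = 1.709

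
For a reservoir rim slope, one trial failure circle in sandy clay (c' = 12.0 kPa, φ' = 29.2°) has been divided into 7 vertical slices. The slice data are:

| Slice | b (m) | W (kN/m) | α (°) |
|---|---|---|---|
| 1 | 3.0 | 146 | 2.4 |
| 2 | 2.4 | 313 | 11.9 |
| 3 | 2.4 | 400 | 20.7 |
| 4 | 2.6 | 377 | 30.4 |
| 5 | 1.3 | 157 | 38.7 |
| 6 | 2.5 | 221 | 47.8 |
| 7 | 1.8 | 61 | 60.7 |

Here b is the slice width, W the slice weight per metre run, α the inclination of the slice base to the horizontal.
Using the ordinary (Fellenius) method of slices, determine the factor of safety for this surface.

FS = 1.47

Ordinary method of slices: FS = Σ[c'·Δl_i + (W_i cosα_i)·tanφ'] / Σ W_i sinα_i, with Δl_i = b_i / cosα_i.
Slice 1: Δl = 3.0/cos2.4° = 3.003 m; N'_1 = 146·cos2.4° = 145.9; c'Δl = 36.03; W sinα = 6.1
Slice 2: Δl = 2.4/cos11.9° = 2.453 m; N'_2 = 313·cos11.9° = 306.3; c'Δl = 29.43; W sinα = 64.5
Slice 3: Δl = 2.4/cos20.7° = 2.566 m; N'_3 = 400·cos20.7° = 374.2; c'Δl = 30.79; W sinα = 141.4
Slice 4: Δl = 2.6/cos30.4° = 3.014 m; N'_4 = 377·cos30.4° = 325.2; c'Δl = 36.17; W sinα = 190.8
Slice 5: Δl = 1.3/cos38.7° = 1.666 m; N'_5 = 157·cos38.7° = 122.5; c'Δl = 19.99; W sinα = 98.2
Slice 6: Δl = 2.5/cos47.8° = 3.722 m; N'_6 = 221·cos47.8° = 148.5; c'Δl = 44.66; W sinα = 163.7
Slice 7: Δl = 1.8/cos60.7° = 3.678 m; N'_7 = 61·cos60.7° = 29.9; c'Δl = 44.14; W sinα = 53.2
Σc'Δl = 241.2 kN/m; ΣN' = 1452.3 kN/m; ΣW sinα = 717.9 kN/m
Resisting = 241.2 + 1452.3·tan29.2° = 241.2 + 811.7 = 1052.9 kN/m
FS = 1052.9 / 717.9 = 1.467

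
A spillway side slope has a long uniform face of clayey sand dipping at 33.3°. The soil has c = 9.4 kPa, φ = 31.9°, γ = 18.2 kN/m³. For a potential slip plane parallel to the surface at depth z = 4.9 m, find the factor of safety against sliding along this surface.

For an infinite slope with a slip plane parallel to the surface (no pore pressure): FS = [c + γz cos²β tanφ] / [γz sinβ cosβ].
γz = 18.2·4.9 = 89.18 kN/m²
Numerator = 9.4 + 89.18·cos²33.3°·tan31.9° = 9.4 + 89.18·0.6986·0.6224 = 48.178 kPa
Denominator = 89.18·sin33.3°·cos33.3° = 89.18·0.5490·0.8358 = 40.923 kPa
FS = 48.178 / 40.923 = 1.177

FS = 1.18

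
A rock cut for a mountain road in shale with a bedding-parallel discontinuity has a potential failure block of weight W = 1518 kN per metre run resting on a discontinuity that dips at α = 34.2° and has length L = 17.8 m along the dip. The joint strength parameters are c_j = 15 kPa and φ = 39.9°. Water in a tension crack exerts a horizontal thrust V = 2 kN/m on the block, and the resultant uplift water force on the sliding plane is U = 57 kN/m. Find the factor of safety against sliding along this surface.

FS = 1.48

Resolving the block weight along and normal to the plane and applying the Mohr–Coulomb strength on the joint:
N' = W cosα − U − V sinα = 1518·cos34.2° − 57 − 2·sin34.2° = 1197.4 kN/m
Driving force T = W sinα + V cosα = 1518·sin34.2° + 2·cos34.2° = 854.9 kN/m
Resisting force R = c_j·L + N'·tanφ = 15·17.8 + 1197.4·tan39.9° = 267.0 + 1001.2 = 1268.2 kN/m
FS = R / T = 1268.2 / 854.9 = 1.483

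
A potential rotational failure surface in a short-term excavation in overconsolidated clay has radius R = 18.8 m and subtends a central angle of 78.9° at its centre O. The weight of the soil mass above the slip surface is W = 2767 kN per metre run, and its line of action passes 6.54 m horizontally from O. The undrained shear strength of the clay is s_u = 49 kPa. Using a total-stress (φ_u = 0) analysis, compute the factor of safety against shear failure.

FS = 1.32

Taking moments about the centre O, the resisting moment is provided by the undrained shear strength acting along the arc:
Arc length L_a = R·θ = 18.8·(78.9°·π/180) = 18.8·1.3771 = 25.89 m
M_R = s_u·L_a·R = 49·25.89·18.8 = 23848.8 kN·m/m
M_D = W·d = 2767·6.54 = 18096.2 kN·m/m
FS = M_R / M_D = 23848.8 / 18096.2 = 1.318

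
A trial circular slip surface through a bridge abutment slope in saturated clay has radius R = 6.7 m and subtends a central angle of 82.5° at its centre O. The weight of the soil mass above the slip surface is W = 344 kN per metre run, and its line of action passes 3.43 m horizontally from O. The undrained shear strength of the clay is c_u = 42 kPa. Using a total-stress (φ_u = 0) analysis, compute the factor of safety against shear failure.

FS = 2.30

Taking moments about the centre O, the resisting moment is provided by the undrained shear strength acting along the arc:
Arc length L_a = R·θ = 6.7·(82.5°·π/180) = 6.7·1.4399 = 9.65 m
M_R = c_u·L_a·R = 42·9.65·6.7 = 2714.8 kN·m/m
M_D = W·d = 344·3.43 = 1179.9 kN·m/m
FS = M_R / M_D = 2714.8 / 1179.9 = 2.301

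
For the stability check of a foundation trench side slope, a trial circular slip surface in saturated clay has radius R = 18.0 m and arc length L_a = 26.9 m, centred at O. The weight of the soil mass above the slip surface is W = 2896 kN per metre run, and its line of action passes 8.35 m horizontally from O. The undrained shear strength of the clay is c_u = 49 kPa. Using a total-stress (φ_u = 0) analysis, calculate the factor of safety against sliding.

FS = 0.98

Taking moments about the centre O, the resisting moment is provided by the undrained shear strength acting along the arc:
M_R = c_u·L_a·R = 49·26.90·18.0 = 23725.8 kN·m/m
M_D = W·d = 2896·8.35 = 24181.6 kN·m/m
FS = M_R / M_D = 23725.8 / 24181.6 = 0.981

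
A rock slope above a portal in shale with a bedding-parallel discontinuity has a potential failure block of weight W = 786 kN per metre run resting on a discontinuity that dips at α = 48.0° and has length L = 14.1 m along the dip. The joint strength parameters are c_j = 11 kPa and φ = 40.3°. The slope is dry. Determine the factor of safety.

Resolving the block weight along and normal to the plane and applying the Mohr–Coulomb strength on the joint:
N' = W cosα = 786·cos48.0° = 525.9 kN/m
Driving force T = W sinα = 786·sin48.0° = 584.1 kN/m
Resisting force R = c_j·L + N'·tanφ = 11·14.1 + 525.9·tan40.3° = 155.1 + 446.0 = 601.1 kN/m
FS = R / T = 601.1 / 584.1 = 1.029

FS = 1.03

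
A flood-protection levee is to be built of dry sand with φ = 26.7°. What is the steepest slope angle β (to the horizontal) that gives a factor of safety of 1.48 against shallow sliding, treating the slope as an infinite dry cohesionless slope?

β = 18.8°

For an infinite dry cohesionless slope FS = tanφ/tanβ, so tanβ = tanφ / FS.
tanβ = tan26.7° / 1.48 = 0.5029 / 1.48 = 0.3398
β = arctan(0.3398) = 18.77°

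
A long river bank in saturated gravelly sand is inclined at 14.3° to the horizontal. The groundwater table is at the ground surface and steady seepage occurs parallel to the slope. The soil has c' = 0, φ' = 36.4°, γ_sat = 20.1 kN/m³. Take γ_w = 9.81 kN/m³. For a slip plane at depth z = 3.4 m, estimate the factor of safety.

With seepage parallel to the slope and the water table at the surface, the effective normal stress on the slip plane uses the buoyant unit weight γ' = γ_sat − γ_w while the driving shear stress uses γ_sat:
FS = [c' + γ' z cos²β tanφ'] / [γ_sat z sinβ cosβ]
(For c' = 0 this reduces to FS = (γ'/γ_sat)·tanφ'/tanβ.)
γ' = 20.1 − 9.81 = 10.29 kN/m³
Numerator = 0.0 + 10.29·3.4·cos²14.3°·tan36.4° = 0.0 + 10.29·3.4·0.9390·0.7373 = 24.220 kPa
Denominator = 20.1·3.4·sin14.3°·cos14.3° = 20.1·3.4·0.2470·0.9690 = 16.357 kPa
FS = 24.220 / 16.357 = 1.481

FS = 1.48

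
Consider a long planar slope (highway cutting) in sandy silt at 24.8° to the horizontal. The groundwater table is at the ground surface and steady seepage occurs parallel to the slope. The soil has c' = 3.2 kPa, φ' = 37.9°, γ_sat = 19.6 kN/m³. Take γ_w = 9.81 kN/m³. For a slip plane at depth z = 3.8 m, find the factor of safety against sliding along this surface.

With seepage parallel to the slope and the water table at the surface, the effective normal stress on the slip plane uses the buoyant unit weight γ' = γ_sat − γ_w while the driving shear stress uses γ_sat:
FS = [c' + γ' z cos²β tanφ'] / [γ_sat z sinβ cosβ]
γ' = 19.6 − 9.81 = 9.79 kN/m³
Numerator = 3.2 + 9.79·3.8·cos²24.8°·tan37.9° = 3.2 + 9.79·3.8·0.8241·0.7785 = 27.066 kPa
Denominator = 19.6·3.8·sin24.8°·cos24.8° = 19.6·3.8·0.4195·0.9078 = 28.360 kPa
FS = 27.066 / 28.360 = 0.954

FS = 0.95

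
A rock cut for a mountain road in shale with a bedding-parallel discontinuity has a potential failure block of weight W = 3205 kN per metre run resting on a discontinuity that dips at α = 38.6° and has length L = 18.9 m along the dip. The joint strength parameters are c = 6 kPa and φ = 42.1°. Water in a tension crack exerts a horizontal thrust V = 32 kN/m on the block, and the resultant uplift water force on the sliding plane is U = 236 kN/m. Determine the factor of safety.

Resolving the block weight along and normal to the plane and applying the Mohr–Coulomb strength on the joint:
N' = W cosα − U − V sinα = 3205·cos38.6° − 236 − 32·sin38.6° = 2248.8 kN/m
Driving force T = W sinα + V cosα = 3205·sin38.6° + 32·cos38.6° = 2024.5 kN/m
Resisting force R = c·L + N'·tanφ = 6·18.9 + 2248.8·tan42.1° = 113.4 + 2032.0 = 2145.4 kN/m
FS = R / T = 2145.4 / 2024.5 = 1.060

FS = 1.06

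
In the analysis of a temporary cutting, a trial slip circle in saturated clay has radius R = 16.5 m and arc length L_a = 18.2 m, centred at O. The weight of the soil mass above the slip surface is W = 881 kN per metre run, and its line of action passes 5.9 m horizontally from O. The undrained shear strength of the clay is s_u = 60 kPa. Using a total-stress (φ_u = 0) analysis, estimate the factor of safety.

FS = 3.47

Taking moments about the centre O, the resisting moment is provided by the undrained shear strength acting along the arc:
M_R = s_u·L_a·R = 60·18.20·16.5 = 18018.0 kN·m/m
M_D = W·d = 881·5.9 = 5197.9 kN·m/m
FS = M_R / M_D = 18018.0 / 5197.9 = 3.466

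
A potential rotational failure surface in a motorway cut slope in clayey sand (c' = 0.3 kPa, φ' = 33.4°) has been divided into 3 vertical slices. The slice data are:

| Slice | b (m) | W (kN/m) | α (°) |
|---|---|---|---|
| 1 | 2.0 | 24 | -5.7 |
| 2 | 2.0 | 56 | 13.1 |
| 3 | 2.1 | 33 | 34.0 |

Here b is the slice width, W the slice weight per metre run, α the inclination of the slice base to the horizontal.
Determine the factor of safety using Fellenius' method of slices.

FS = 2.49

Ordinary method of slices: FS = Σ[c'·Δl_i + (W_i cosα_i)·tanφ'] / Σ W_i sinα_i, with Δl_i = b_i / cosα_i.
Slice 1: Δl = 2.0/cos(-5.7°) = 2.010 m; N'_1 = 24·cos(-5.7°) = 23.9; c'Δl = 0.60; W sinα = -2.4
Slice 2: Δl = 2.0/cos13.1° = 2.053 m; N'_2 = 56·cos13.1° = 54.5; c'Δl = 0.62; W sinα = 12.7
Slice 3: Δl = 2.1/cos34.0° = 2.533 m; N'_3 = 33·cos34.0° = 27.4; c'Δl = 0.76; W sinα = 18.5
Σc'Δl = 2.0 kN/m; ΣN' = 105.8 kN/m; ΣW sinα = 28.8 kN/m
Resisting = 2.0 + 105.8·tan33.4° = 2.0 + 69.8 = 71.7 kN/m
FS = 71.7 / 28.8 = 2.494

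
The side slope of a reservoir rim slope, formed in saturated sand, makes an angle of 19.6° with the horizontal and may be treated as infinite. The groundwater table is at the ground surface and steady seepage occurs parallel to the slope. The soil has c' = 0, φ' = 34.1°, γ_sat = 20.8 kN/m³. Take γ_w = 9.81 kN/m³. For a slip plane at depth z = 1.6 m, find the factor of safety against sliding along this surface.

FS = 1.00

With seepage parallel to the slope and the water table at the surface, the effective normal stress on the slip plane uses the buoyant unit weight γ' = γ_sat − γ_w while the driving shear stress uses γ_sat:
FS = [c' + γ' z cos²β tanφ'] / [γ_sat z sinβ cosβ]
(For c' = 0 this reduces to FS = (γ'/γ_sat)·tanφ'/tanβ.)
γ' = 20.8 − 9.81 = 10.99 kN/m³
Numerator = 0.0 + 10.99·1.6·cos²19.6°·tan34.1° = 0.0 + 10.99·1.6·0.8875·0.6771 = 10.566 kPa
Denominator = 20.8·1.6·sin19.6°·cos19.6° = 20.8·1.6·0.3355·0.9421 = 10.517 kPa
FS = 10.566 / 10.517 = 1.005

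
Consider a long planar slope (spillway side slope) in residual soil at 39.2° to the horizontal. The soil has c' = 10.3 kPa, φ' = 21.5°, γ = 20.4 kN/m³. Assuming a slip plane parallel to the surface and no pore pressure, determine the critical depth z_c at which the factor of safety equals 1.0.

z_c = 1.99 m

Setting FS = 1.00 in FS = [c' + γz cos²β tanφ'] / [γz sinβ cosβ] and solving for z:
z = c' / [γ cosβ (FS·sinβ − cosβ·tanφ')]
  = 10.3 / [20.4·cos39.2°·(1.00·sin39.2° − cos39.2°·tan21.5°)]
  = 10.3 / [20.4·0.7749·(1.00·0.6320 − 0.7749·0.3939)]
  = 10.3 / 5.1659 = 1.994 m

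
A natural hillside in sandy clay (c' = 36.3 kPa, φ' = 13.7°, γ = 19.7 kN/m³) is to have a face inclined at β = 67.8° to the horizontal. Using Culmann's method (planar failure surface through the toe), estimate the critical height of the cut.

H_c = 16.03 m

Culmann's analysis gives the critical failure plane at α_cr = (β + φ')/2 = (67.8 + 13.7)/2 = 40.8°, and the critical height
H_c = (4c'/γ) · sinβ cosφ' / [1 − cos(β − φ')]
    = (4·36.3/19.7) · sin67.8°·cos13.7° / [1 − cos(54.1°)]
    = 7.371 · 0.9259·0.9715 / [1 − 0.5864]
    = 7.371 · 0.8995 / 0.4136
    = 16.03 m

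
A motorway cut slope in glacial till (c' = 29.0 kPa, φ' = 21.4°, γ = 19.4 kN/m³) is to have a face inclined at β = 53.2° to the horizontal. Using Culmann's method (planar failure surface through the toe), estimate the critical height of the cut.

Culmann's analysis gives the critical failure plane at α_cr = (β + φ')/2 = (53.2 + 21.4)/2 = 37.3°, and the critical height
H_c = (4c'/γ) · sinβ cosφ' / [1 − cos(β − φ')]
    = (4·29.0/19.4) · sin53.2°·cos21.4° / [1 − cos(31.8°)]
    = 5.979 · 0.8007·0.9311 / [1 − 0.8499]
    = 5.979 · 0.7455 / 0.1501
    = 29.70 m

H_c = 29.70 m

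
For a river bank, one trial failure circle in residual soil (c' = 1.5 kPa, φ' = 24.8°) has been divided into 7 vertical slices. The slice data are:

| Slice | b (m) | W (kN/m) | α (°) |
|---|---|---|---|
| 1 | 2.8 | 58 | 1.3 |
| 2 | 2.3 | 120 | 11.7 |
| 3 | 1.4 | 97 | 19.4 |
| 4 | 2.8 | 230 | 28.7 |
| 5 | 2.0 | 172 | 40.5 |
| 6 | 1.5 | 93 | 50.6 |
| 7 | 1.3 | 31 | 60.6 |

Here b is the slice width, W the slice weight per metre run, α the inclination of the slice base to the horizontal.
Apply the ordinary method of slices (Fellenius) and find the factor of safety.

Ordinary method of slices: FS = Σ[c'·Δl_i + (W_i cosα_i)·tanφ'] / Σ W_i sinα_i, with Δl_i = b_i / cosα_i.
Slice 1: Δl = 2.8/cos1.3° = 2.801 m; N'_1 = 58·cos1.3° = 58.0; c'Δl = 4.20; W sinα = 1.3
Slice 2: Δl = 2.3/cos11.7° = 2.349 m; N'_2 = 120·cos11.7° = 117.5; c'Δl = 3.52; W sinα = 24.3
Slice 3: Δl = 1.4/cos19.4° = 1.484 m; N'_3 = 97·cos19.4° = 91.5; c'Δl = 2.23; W sinα = 32.2
Slice 4: Δl = 2.8/cos28.7° = 3.192 m; N'_4 = 230·cos28.7° = 201.7; c'Δl = 4.79; W sinα = 110.5
Slice 5: Δl = 2.0/cos40.5° = 2.630 m; N'_5 = 172·cos40.5° = 130.8; c'Δl = 3.95; W sinα = 111.7
Slice 6: Δl = 1.5/cos50.6° = 2.363 m; N'_6 = 93·cos50.6° = 59.0; c'Δl = 3.54; W sinα = 71.9
Slice 7: Δl = 1.3/cos60.6° = 2.648 m; N'_7 = 31·cos60.6° = 15.2; c'Δl = 3.97; W sinα = 27.0
Σc'Δl = 26.2 kN/m; ΣN' = 673.8 kN/m; ΣW sinα = 378.9 kN/m
Resisting = 26.2 + 673.8·tan24.8° = 26.2 + 311.3 = 337.5 kN/m
FS = 337.5 / 378.9 = 0.891

FS = 0.89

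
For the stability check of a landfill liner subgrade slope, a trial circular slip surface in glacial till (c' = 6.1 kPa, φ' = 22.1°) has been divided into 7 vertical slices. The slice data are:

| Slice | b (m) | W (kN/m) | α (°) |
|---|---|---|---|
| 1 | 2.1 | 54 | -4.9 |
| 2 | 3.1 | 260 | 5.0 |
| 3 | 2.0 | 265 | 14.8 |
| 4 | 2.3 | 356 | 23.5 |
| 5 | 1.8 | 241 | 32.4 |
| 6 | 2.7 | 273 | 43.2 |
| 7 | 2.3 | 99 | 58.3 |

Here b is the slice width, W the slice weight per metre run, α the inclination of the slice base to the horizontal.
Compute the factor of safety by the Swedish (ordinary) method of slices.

FS = 1.07

Ordinary method of slices: FS = Σ[c'·Δl_i + (W_i cosα_i)·tanφ'] / Σ W_i sinα_i, with Δl_i = b_i / cosα_i.
Slice 1: Δl = 2.1/cos(-4.9°) = 2.108 m; N'_1 = 54·cos(-4.9°) = 53.8; c'Δl = 12.86; W sinα = -4.6
Slice 2: Δl = 3.1/cos5.0° = 3.112 m; N'_2 = 260·cos5.0° = 259.0; c'Δl = 18.98; W sinα = 22.7
Slice 3: Δl = 2.0/cos14.8° = 2.069 m; N'_3 = 265·cos14.8° = 256.2; c'Δl = 12.62; W sinα = 67.7
Slice 4: Δl = 2.3/cos23.5° = 2.508 m; N'_4 = 356·cos23.5° = 326.5; c'Δl = 15.30; W sinα = 142.0
Slice 5: Δl = 1.8/cos32.4° = 2.132 m; N'_5 = 241·cos32.4° = 203.5; c'Δl = 13.00; W sinα = 129.1
Slice 6: Δl = 2.7/cos43.2° = 3.704 m; N'_6 = 273·cos43.2° = 199.0; c'Δl = 22.59; W sinα = 186.9
Slice 7: Δl = 2.3/cos58.3° = 4.377 m; N'_7 = 99·cos58.3° = 52.0; c'Δl = 26.70; W sinα = 84.2
Σc'Δl = 122.1 kN/m; ΣN' = 1350.0 kN/m; ΣW sinα = 627.9 kN/m
Resisting = 122.1 + 1350.0·tan22.1° = 122.1 + 548.2 = 670.2 kN/m
FS = 670.2 / 627.9 = 1.067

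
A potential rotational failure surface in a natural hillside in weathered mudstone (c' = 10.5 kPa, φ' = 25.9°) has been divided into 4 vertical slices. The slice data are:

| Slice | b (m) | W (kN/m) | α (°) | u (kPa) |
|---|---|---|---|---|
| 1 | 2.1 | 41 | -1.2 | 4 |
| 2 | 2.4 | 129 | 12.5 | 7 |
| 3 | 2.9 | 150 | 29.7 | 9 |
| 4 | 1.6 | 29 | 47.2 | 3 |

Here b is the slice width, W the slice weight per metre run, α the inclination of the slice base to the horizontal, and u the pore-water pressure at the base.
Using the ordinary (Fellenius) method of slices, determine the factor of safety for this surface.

Ordinary method of slices: FS = Σ[c'·Δl_i + (W_i cosα_i − u_i·Δl_i)·tanφ'] / Σ W_i sinα_i, with Δl_i = b_i / cosα_i.
Slice 1: Δl = 2.1/cos(-1.2°) = 2.100 m; N'_1 = 41·cos(-1.2°) − 4·2.100 = 32.6; c'Δl = 22.05; W sinα = -0.9
Slice 2: Δl = 2.4/cos12.5° = 2.458 m; N'_2 = 129·cos12.5° − 7·2.458 = 108.7; c'Δl = 25.81; W sinα = 27.9
Slice 3: Δl = 2.9/cos29.7° = 3.339 m; N'_3 = 150·cos29.7° − 9·3.339 = 100.2; c'Δl = 35.06; W sinα = 74.3
Slice 4: Δl = 1.6/cos47.2° = 2.355 m; N'_4 = 29·cos47.2° − 3·2.355 = 12.6; c'Δl = 24.73; W sinα = 21.3
Σc'Δl = 107.6 kN/m; ΣN' = 254.2 kN/m; ΣW sinα = 122.7 kN/m
Resisting = 107.6 + 254.2·tan25.9° = 107.6 + 123.4 = 231.1 kN/m
FS = 231.1 / 122.7 = 1.884

FS = 1.88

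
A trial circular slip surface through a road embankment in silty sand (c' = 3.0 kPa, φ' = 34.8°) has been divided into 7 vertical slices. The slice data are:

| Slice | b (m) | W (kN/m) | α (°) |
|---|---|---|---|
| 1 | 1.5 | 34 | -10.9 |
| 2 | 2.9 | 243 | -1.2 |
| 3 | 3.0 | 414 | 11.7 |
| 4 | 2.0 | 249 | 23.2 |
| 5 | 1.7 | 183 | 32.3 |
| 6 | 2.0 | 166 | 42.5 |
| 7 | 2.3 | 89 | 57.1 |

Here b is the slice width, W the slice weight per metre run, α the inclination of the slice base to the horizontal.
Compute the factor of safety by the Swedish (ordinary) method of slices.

Ordinary method of slices: FS = Σ[c'·Δl_i + (W_i cosα_i)·tanφ'] / Σ W_i sinα_i, with Δl_i = b_i / cosα_i.
Slice 1: Δl = 1.5/cos(-10.9°) = 1.528 m; N'_1 = 34·cos(-10.9°) = 33.4; c'Δl = 4.58; W sinα = -6.4
Slice 2: Δl = 2.9/cos(-1.2°) = 2.901 m; N'_2 = 243·cos(-1.2°) = 242.9; c'Δl = 8.70; W sinα = -5.1
Slice 3: Δl = 3.0/cos11.7° = 3.064 m; N'_3 = 414·cos11.7° = 405.4; c'Δl = 9.19; W sinα = 84.0
Slice 4: Δl = 2.0/cos23.2° = 2.176 m; N'_4 = 249·cos23.2° = 228.9; c'Δl = 6.53; W sinα = 98.1
Slice 5: Δl = 1.7/cos32.3° = 2.011 m; N'_5 = 183·cos32.3° = 154.7; c'Δl = 6.03; W sinα = 97.8
Slice 6: Δl = 2.0/cos42.5° = 2.713 m; N'_6 = 166·cos42.5° = 122.4; c'Δl = 8.14; W sinα = 112.1
Slice 7: Δl = 2.3/cos57.1° = 4.234 m; N'_7 = 89·cos57.1° = 48.3; c'Δl = 12.70; W sinα = 74.7
Σc'Δl = 55.9 kN/m; ΣN' = 1236.0 kN/m; ΣW sinα = 455.2 kN/m
Resisting = 55.9 + 1236.0·tan34.8° = 55.9 + 859.0 = 914.9 kN/m
FS = 914.9 / 455.2 = 2.010

FS = 2.01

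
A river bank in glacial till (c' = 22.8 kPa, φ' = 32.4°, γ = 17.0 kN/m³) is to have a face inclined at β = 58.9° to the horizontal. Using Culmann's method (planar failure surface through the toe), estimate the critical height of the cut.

H_c = 36.92 m

Culmann's analysis gives the critical failure plane at α_cr = (β + φ')/2 = (58.9 + 32.4)/2 = 45.6°, and the critical height
H_c = (4c'/γ) · sinβ cosφ' / [1 − cos(β − φ')]
    = (4·22.8/17.0) · sin58.9°·cos32.4° / [1 − cos(26.5°)]
    = 5.365 · 0.8563·0.8443 / [1 − 0.8949]
    = 5.365 · 0.7230 / 0.1051
    = 36.92 m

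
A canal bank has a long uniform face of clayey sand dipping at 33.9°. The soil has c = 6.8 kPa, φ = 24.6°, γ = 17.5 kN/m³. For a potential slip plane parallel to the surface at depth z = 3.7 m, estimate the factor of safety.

FS = 0.91

For an infinite slope with a slip plane parallel to the surface (no pore pressure): FS = [c + γz cos²β tanφ] / [γz sinβ cosβ].
γz = 17.5·3.7 = 64.75 kN/m²
Numerator = 6.8 + 64.75·cos²33.9°·tan24.6° = 6.8 + 64.75·0.6889·0.4578 = 27.223 kPa
Denominator = 64.75·sin33.9°·cos33.9° = 64.75·0.5577·0.8300 = 29.975 kPa
FS = 27.223 / 29.975 = 0.908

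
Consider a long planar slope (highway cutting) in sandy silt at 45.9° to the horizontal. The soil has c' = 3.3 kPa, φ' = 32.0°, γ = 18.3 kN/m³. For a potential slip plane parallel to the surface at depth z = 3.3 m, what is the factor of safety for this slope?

For an infinite slope with a slip plane parallel to the surface (no pore pressure): FS = [c' + γz cos²β tanφ'] / [γz sinβ cosβ].
γz = 18.3·3.3 = 60.39 kN/m²
Numerator = 3.3 + 60.39·cos²45.9°·tan32.0° = 3.3 + 60.39·0.4843·0.6249 = 21.575 kPa
Denominator = 60.39·sin45.9°·cos45.9° = 60.39·0.7181·0.6959 = 30.180 kPa
FS = 21.575 / 30.180 = 0.715

FS = 0.71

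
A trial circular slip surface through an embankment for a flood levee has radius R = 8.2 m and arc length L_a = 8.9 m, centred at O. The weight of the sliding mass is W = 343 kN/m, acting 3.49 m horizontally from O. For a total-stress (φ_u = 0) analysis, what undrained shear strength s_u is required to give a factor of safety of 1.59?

FS = s_u·L_a·R / (W·d), so s_u = FS·W·d / (L_a·R).
s_u = 1.59·343·3.49 / (8.90·8.2) = 1903.3 / 72.98 = 26.08 kPa

s_u = 26.1 kPa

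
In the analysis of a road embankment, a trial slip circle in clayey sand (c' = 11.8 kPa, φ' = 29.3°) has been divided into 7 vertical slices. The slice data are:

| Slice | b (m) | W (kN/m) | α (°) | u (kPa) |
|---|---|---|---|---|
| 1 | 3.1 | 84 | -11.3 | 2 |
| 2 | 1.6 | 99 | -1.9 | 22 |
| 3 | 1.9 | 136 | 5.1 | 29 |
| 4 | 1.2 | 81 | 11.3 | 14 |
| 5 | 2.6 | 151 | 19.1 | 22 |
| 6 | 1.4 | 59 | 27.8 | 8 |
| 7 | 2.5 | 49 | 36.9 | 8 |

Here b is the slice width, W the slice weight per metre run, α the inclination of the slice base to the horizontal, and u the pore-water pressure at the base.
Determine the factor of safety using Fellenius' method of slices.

FS = 3.63

Ordinary method of slices: FS = Σ[c'·Δl_i + (W_i cosα_i − u_i·Δl_i)·tanφ'] / Σ W_i sinα_i, with Δl_i = b_i / cosα_i.
Slice 1: Δl = 3.1/cos(-11.3°) = 3.161 m; N'_1 = 84·cos(-11.3°) − 2·3.161 = 76.0; c'Δl = 37.30; W sinα = -16.5
Slice 2: Δl = 1.6/cos(-1.9°) = 1.601 m; N'_2 = 99·cos(-1.9°) − 22·1.601 = 63.7; c'Δl = 18.89; W sinα = -3.3
Slice 3: Δl = 1.9/cos5.1° = 1.908 m; N'_3 = 136·cos5.1° − 29·1.908 = 80.1; c'Δl = 22.51; W sinα = 12.1
Slice 4: Δl = 1.2/cos11.3° = 1.224 m; N'_4 = 81·cos11.3° − 14·1.224 = 62.3; c'Δl = 14.44; W sinα = 15.9
Slice 5: Δl = 2.6/cos19.1° = 2.751 m; N'_5 = 151·cos19.1° − 22·2.751 = 82.2; c'Δl = 32.47; W sinα = 49.4
Slice 6: Δl = 1.4/cos27.8° = 1.583 m; N'_6 = 59·cos27.8° − 8·1.583 = 39.5; c'Δl = 18.68; W sinα = 27.5
Slice 7: Δl = 2.5/cos36.9° = 3.126 m; N'_7 = 49·cos36.9° − 8·3.126 = 14.2; c'Δl = 36.89; W sinα = 29.4
Σc'Δl = 181.2 kN/m; ΣN' = 418.1 kN/m; ΣW sinα = 114.6 kN/m
Resisting = 181.2 + 418.1·tan29.3° = 181.2 + 234.6 = 415.8 kN/m
FS = 415.8 / 114.6 = 3.629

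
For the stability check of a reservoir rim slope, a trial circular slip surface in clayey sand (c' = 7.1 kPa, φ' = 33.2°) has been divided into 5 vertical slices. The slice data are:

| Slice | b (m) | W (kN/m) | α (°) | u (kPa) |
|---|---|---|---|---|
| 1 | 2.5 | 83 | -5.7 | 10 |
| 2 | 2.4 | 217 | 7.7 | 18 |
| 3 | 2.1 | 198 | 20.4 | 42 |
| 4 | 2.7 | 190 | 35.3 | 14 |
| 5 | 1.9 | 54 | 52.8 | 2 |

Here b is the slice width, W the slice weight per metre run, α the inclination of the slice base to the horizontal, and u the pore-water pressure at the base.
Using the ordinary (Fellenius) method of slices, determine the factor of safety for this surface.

FS = 1.63

Ordinary method of slices: FS = Σ[c'·Δl_i + (W_i cosα_i − u_i·Δl_i)·tanφ'] / Σ W_i sinα_i, with Δl_i = b_i / cosα_i.
Slice 1: Δl = 2.5/cos(-5.7°) = 2.512 m; N'_1 = 83·cos(-5.7°) − 10·2.512 = 57.5; c'Δl = 17.84; W sinα = -8.2
Slice 2: Δl = 2.4/cos7.7° = 2.422 m; N'_2 = 217·cos7.7° − 18·2.422 = 171.5; c'Δl = 17.20; W sinα = 29.1
Slice 3: Δl = 2.1/cos20.4° = 2.241 m; N'_3 = 198·cos20.4° − 42·2.241 = 91.5; c'Δl = 15.91; W sinα = 69.0
Slice 4: Δl = 2.7/cos35.3° = 3.308 m; N'_4 = 190·cos35.3° − 14·3.308 = 108.8; c'Δl = 23.49; W sinα = 109.8
Slice 5: Δl = 1.9/cos52.8° = 3.143 m; N'_5 = 54·cos52.8° − 2·3.143 = 26.4; c'Δl = 22.31; W sinα = 43.0
Σc'Δl = 96.7 kN/m; ΣN' = 455.5 kN/m; ΣW sinα = 242.7 kN/m
Resisting = 96.7 + 455.5·tan33.2° = 96.7 + 298.1 = 394.8 kN/m
FS = 394.8 / 242.7 = 1.627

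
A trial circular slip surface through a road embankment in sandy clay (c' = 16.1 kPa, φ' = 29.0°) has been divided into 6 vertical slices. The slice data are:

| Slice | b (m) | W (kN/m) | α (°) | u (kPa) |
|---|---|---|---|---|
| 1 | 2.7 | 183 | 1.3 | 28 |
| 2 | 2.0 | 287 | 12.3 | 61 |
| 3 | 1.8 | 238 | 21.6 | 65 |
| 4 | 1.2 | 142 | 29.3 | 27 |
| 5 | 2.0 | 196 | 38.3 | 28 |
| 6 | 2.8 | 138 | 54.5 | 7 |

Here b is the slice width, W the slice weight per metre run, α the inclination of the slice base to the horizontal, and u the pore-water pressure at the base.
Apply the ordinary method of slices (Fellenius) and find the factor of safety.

Ordinary method of slices: FS = Σ[c'·Δl_i + (W_i cosα_i − u_i·Δl_i)·tanφ'] / Σ W_i sinα_i, with Δl_i = b_i / cosα_i.
Slice 1: Δl = 2.7/cos1.3° = 2.701 m; N'_1 = 183·cos1.3° − 28·2.701 = 107.3; c'Δl = 43.48; W sinα = 4.2
Slice 2: Δl = 2.0/cos12.3° = 2.047 m; N'_2 = 287·cos12.3° − 61·2.047 = 155.5; c'Δl = 32.96; W sinα = 61.1
Slice 3: Δl = 1.8/cos21.6° = 1.936 m; N'_3 = 238·cos21.6° − 65·1.936 = 95.5; c'Δl = 31.17; W sinα = 87.6
Slice 4: Δl = 1.2/cos29.3° = 1.376 m; N'_4 = 142·cos29.3° − 27·1.376 = 86.7; c'Δl = 22.15; W sinα = 69.5
Slice 5: Δl = 2.0/cos38.3° = 2.548 m; N'_5 = 196·cos38.3° − 28·2.548 = 82.5; c'Δl = 41.03; W sinα = 121.5
Slice 6: Δl = 2.8/cos54.5° = 4.822 m; N'_6 = 138·cos54.5° − 7·4.822 = 46.4; c'Δl = 77.63; W sinα = 112.3
Σc'Δl = 248.4 kN/m; ΣN' = 573.9 kN/m; ΣW sinα = 456.2 kN/m
Resisting = 248.4 + 573.9·tan29.0° = 248.4 + 318.1 = 566.5 kN/m
FS = 566.5 / 456.2 = 1.242

FS = 1.24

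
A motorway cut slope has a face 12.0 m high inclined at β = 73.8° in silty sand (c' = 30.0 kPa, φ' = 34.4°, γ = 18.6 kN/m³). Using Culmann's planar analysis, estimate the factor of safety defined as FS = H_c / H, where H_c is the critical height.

H_c = (4c'/γ) · sinβ cosφ' / [1 − cos(β − φ')]
    = (4·30.0/18.6) · sin73.8°·cos34.4° / [1 − cos39.4°]
    = 6.452 · 0.7924 / 0.2273 = 22.49 m
FS = H_c / H = 22.49 / 12.0 = 1.874

FS = 1.87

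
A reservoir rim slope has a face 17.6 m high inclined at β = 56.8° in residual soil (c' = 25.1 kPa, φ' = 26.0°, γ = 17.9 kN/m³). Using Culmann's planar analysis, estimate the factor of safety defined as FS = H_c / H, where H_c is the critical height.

H_c = (4c'/γ) · sinβ cosφ' / [1 − cos(β − φ')]
    = (4·25.1/17.9) · sin56.8°·cos26.0° / [1 − cos30.8°]
    = 5.609 · 0.7521 / 0.1410 = 29.91 m
FS = H_c / H = 29.91 / 17.6 = 1.699

FS = 1.70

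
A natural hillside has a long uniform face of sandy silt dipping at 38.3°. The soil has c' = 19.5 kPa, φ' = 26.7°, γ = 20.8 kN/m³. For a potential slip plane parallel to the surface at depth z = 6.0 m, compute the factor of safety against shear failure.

For an infinite slope with a slip plane parallel to the surface (no pore pressure): FS = [c' + γz cos²β tanφ'] / [γz sinβ cosβ].
γz = 20.8·6.0 = 124.80 kN/m²
Numerator = 19.5 + 124.80·cos²38.3°·tan26.7° = 19.5 + 124.80·0.6159·0.5029 = 58.157 kPa
Denominator = 124.80·sin38.3°·cos38.3° = 124.80·0.6198·0.7848 = 60.701 kPa
FS = 58.157 / 60.701 = 0.958

FS = 0.96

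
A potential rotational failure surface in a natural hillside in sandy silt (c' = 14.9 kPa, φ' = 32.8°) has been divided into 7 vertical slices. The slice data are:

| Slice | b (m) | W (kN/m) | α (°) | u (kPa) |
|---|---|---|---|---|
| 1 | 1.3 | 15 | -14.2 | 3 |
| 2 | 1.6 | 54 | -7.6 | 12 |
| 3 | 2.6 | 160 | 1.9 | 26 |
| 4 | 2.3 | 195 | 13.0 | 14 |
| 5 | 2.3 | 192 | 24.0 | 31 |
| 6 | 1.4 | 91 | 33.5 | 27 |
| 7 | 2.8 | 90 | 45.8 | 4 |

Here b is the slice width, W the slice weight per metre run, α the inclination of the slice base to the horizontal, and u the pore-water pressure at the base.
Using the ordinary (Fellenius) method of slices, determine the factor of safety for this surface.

Ordinary method of slices: FS = Σ[c'·Δl_i + (W_i cosα_i − u_i·Δl_i)·tanφ'] / Σ W_i sinα_i, with Δl_i = b_i / cosα_i.
Slice 1: Δl = 1.3/cos(-14.2°) = 1.341 m; N'_1 = 15·cos(-14.2°) − 3·1.341 = 10.5; c'Δl = 19.98; W sinα = -3.7
Slice 2: Δl = 1.6/cos(-7.6°) = 1.614 m; N'_2 = 54·cos(-7.6°) − 12·1.614 = 34.2; c'Δl = 24.05; W sinα = -7.1
Slice 3: Δl = 2.6/cos1.9° = 2.601 m; N'_3 = 160·cos1.9° − 26·2.601 = 92.3; c'Δl = 38.76; W sinα = 5.3
Slice 4: Δl = 2.3/cos13.0° = 2.360 m; N'_4 = 195·cos13.0° − 14·2.360 = 157.0; c'Δl = 35.17; W sinα = 43.9
Slice 5: Δl = 2.3/cos24.0° = 2.518 m; N'_5 = 192·cos24.0° − 31·2.518 = 97.4; c'Δl = 37.51; W sinα = 78.1
Slice 6: Δl = 1.4/cos33.5° = 1.679 m; N'_6 = 91·cos33.5° − 27·1.679 = 30.6; c'Δl = 25.02; W sinα = 50.2
Slice 7: Δl = 2.8/cos45.8° = 4.016 m; N'_7 = 90·cos45.8° − 4·4.016 = 46.7; c'Δl = 59.84; W sinα = 64.5
Σc'Δl = 240.3 kN/m; ΣN' = 468.5 kN/m; ΣW sinα = 231.2 kN/m
Resisting = 240.3 + 468.5·tan32.8° = 240.3 + 301.9 = 542.3 kN/m
FS = 542.3 / 231.2 = 2.345

FS = 2.35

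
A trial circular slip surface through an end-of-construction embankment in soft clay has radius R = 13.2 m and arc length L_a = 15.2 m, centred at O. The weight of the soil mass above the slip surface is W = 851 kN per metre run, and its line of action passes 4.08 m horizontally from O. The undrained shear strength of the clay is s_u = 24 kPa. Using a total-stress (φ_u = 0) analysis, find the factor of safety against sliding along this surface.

Taking moments about the centre O, the resisting moment is provided by the undrained shear strength acting along the arc:
M_R = s_u·L_a·R = 24·15.20·13.2 = 4815.4 kN·m/m
M_D = W·d = 851·4.08 = 3472.1 kN·m/m
FS = M_R / M_D = 4815.4 / 3472.1 = 1.387

FS = 1.39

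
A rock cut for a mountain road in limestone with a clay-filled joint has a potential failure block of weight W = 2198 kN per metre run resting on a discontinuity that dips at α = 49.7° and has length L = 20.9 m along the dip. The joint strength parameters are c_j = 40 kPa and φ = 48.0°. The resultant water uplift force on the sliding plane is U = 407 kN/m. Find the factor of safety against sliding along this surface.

FS = 1.17

Resolving the block weight along and normal to the plane and applying the Mohr–Coulomb strength on the joint:
N' = W cosα − U = 2198·cos49.7° − 407 = 1014.6 kN/m
Driving force T = W sinα = 2198·sin49.7° = 1676.3 kN/m
Resisting force R = c_j·L + N'·tanφ = 40·20.9 + 1014.6·tan48.0° = 836.0 + 1126.9 = 1962.9 kN/m
FS = R / T = 1962.9 / 1676.3 = 1.171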